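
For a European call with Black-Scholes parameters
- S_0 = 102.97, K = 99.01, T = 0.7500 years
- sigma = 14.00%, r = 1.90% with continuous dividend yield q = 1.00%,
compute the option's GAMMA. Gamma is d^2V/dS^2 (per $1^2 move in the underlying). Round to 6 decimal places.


d1 = 0.4397497901; d2 = 0.3185062336
phi(d1) = 0.3621747416; exp(-qT) = 0.9925280548; exp(-rT) = 0.9858510507
Gamma = exp(-qT) * phi(d1) / (S * sigma * sqrt(T)) = 0.9925280548 * 0.3621747416 / (102.9700 * 0.1400 * 0.8660254038) = 0.028793

Answer: Gamma = 0.028793


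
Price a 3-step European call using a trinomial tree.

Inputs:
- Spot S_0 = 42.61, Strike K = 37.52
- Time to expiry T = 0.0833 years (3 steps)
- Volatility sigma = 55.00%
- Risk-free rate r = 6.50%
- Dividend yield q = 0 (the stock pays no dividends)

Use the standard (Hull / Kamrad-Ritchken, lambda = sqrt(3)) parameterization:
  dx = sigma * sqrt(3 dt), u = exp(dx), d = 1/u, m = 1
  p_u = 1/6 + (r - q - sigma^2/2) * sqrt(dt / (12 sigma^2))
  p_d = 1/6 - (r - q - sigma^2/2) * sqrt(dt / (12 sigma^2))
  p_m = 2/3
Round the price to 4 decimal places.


dt = T/N = 0.027767; dx = sigma*sqrt(3*dt) = 0.158740
u = exp(dx) = 1.172033; d = 1/u = 0.853219
p_u = 0.159123, p_m = 0.666667, p_d = 0.174210
Discount per step: exp(-r*dt) = 0.998197
Stock lattice S(k, j) with j the centered position index:
  k=0: S(0,+0) = 42.6100
  k=1: S(1,-1) = 36.3556; S(1,+0) = 42.6100; S(1,+1) = 49.9403
  k=2: S(2,-2) = 31.0193; S(2,-1) = 36.3556; S(2,+0) = 42.6100; S(2,+1) = 49.9403; S(2,+2) = 58.5317
  k=3: S(3,-3) = 26.4662; S(3,-2) = 31.0193; S(3,-1) = 36.3556; S(3,+0) = 42.6100; S(3,+1) = 49.9403; S(3,+2) = 58.5317; S(3,+3) = 68.6010
Terminal payoffs V(N, j) = max(S_T - K, 0):
  V(3,-3) = 0.000000; V(3,-2) = 0.000000; V(3,-1) = 0.000000; V(3,+0) = 5.090000; V(3,+1) = 12.420312; V(3,+2) = 21.011677; V(3,+3) = 31.081038
Backward induction: V(k, j) = exp(-r*dt) * [p_u * V(k+1, j+1) + p_m * V(k+1, j) + p_d * V(k+1, j-1)]
  V(2,-2) = exp(-r*dt) * [p_u*0.000000 + p_m*0.000000 + p_d*0.000000] = 0.000000
  V(2,-1) = exp(-r*dt) * [p_u*5.090000 + p_m*0.000000 + p_d*0.000000] = 0.808477
  V(2,+0) = exp(-r*dt) * [p_u*12.420312 + p_m*5.090000 + p_d*0.000000] = 5.360011
  V(2,+1) = exp(-r*dt) * [p_u*21.011677 + p_m*12.420312 + p_d*5.090000] = 12.487825
  V(2,+2) = exp(-r*dt) * [p_u*31.081038 + p_m*21.011677 + p_d*12.420312] = 21.079166
  V(1,-1) = exp(-r*dt) * [p_u*5.360011 + p_m*0.808477 + p_d*0.000000] = 1.389377
  V(1,+0) = exp(-r*dt) * [p_u*12.487825 + p_m*5.360011 + p_d*0.808477] = 5.691008
  V(1,+1) = exp(-r*dt) * [p_u*21.079166 + p_m*12.487825 + p_d*5.360011] = 12.590426
  V(0,+0) = exp(-r*dt) * [p_u*12.590426 + p_m*5.691008 + p_d*1.389377] = 6.028588

Answer: Price = V(0,0) = 6.0286


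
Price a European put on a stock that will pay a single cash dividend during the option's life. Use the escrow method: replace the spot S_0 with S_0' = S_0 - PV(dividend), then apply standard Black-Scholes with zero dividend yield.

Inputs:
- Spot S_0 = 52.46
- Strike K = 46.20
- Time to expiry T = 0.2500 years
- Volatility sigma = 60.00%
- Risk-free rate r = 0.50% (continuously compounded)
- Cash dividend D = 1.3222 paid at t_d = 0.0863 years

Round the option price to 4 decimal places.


Answer: Price = 3.6360

Derivation:
PV(D) = D * exp(-r * t_d) = 1.3222 * 0.99956859 = 1.32162959
S_0' = S_0 - PV(D) = 52.4600 - 1.32162959 = 51.13837041
d1 = (ln(S_0'/K) + (r + sigma^2/2)*T) / (sigma*sqrt(T)) = 0.49268435
d2 = d1 - sigma*sqrt(T) = 0.19268435
exp(-rT) = 0.99875078
N(-d1) = 0.31111782; N(-d2) = 0.42360309
P = K * exp(-rT) * N(-d2) - S_0' * N(-d1) = 46.2000 * 0.99875078 * 0.42360309 - 51.13837041 * 0.31111782 = 3.6360


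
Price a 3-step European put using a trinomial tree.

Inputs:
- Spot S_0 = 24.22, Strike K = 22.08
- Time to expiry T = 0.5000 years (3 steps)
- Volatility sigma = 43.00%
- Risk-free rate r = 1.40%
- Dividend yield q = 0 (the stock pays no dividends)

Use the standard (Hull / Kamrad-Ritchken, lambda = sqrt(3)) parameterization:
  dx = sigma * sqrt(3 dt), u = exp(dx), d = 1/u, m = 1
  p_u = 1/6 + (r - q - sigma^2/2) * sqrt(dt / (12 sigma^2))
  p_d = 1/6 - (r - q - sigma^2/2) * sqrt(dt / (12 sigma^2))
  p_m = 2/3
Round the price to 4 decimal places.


Answer: Price = V(0,0) = 1.8206

Derivation:
dt = T/N = 0.166667; dx = sigma*sqrt(3*dt) = 0.304056
u = exp(dx) = 1.355345; d = 1/u = 0.737820
p_u = 0.145166, p_m = 0.666667, p_d = 0.188168
Discount per step: exp(-r*dt) = 0.997669
Stock lattice S(k, j) with j the centered position index:
  k=0: S(0,+0) = 24.2200
  k=1: S(1,-1) = 17.8700; S(1,+0) = 24.2200; S(1,+1) = 32.8265
  k=2: S(2,-2) = 13.1848; S(2,-1) = 17.8700; S(2,+0) = 24.2200; S(2,+1) = 32.8265; S(2,+2) = 44.4912
  k=3: S(3,-3) = 9.7280; S(3,-2) = 13.1848; S(3,-1) = 17.8700; S(3,+0) = 24.2200; S(3,+1) = 32.8265; S(3,+2) = 44.4912; S(3,+3) = 60.3009
Terminal payoffs V(N, j) = max(K - S_T, 0):
  V(3,-3) = 12.351974; V(3,-2) = 8.895170; V(3,-1) = 4.210009; V(3,+0) = 0.000000; V(3,+1) = 0.000000; V(3,+2) = 0.000000; V(3,+3) = 0.000000
Backward induction: V(k, j) = exp(-r*dt) * [p_u * V(k+1, j+1) + p_m * V(k+1, j) + p_d * V(k+1, j-1)]
  V(2,-2) = exp(-r*dt) * [p_u*4.210009 + p_m*8.895170 + p_d*12.351974] = 8.844842
  V(2,-1) = exp(-r*dt) * [p_u*0.000000 + p_m*4.210009 + p_d*8.895170] = 4.470014
  V(2,+0) = exp(-r*dt) * [p_u*0.000000 + p_m*0.000000 + p_d*4.210009] = 0.790341
  V(2,+1) = exp(-r*dt) * [p_u*0.000000 + p_m*0.000000 + p_d*0.000000] = 0.000000
  V(2,+2) = exp(-r*dt) * [p_u*0.000000 + p_m*0.000000 + p_d*0.000000] = 0.000000
  V(1,-1) = exp(-r*dt) * [p_u*0.790341 + p_m*4.470014 + p_d*8.844842] = 4.747961
  V(1,+0) = exp(-r*dt) * [p_u*0.000000 + p_m*0.790341 + p_d*4.470014] = 1.364818
  V(1,+1) = exp(-r*dt) * [p_u*0.000000 + p_m*0.000000 + p_d*0.790341] = 0.148370
  V(0,+0) = exp(-r*dt) * [p_u*0.148370 + p_m*1.364818 + p_d*4.747961] = 1.820576


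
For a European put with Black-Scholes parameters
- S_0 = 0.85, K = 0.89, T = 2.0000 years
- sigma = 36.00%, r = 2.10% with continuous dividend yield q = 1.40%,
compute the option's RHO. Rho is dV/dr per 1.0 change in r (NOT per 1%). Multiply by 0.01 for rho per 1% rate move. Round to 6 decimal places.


Answer: Rho = -1.065929

Derivation:
d1 = 0.1917337455; d2 = -0.3173831370
phi(d1) = 0.3916763383; exp(-qT) = 0.9723883668; exp(-rT) = 0.9588697806
N(-d2) = 0.6245235495
Rho = -K*T*exp(-rT)*N(-d2) = -0.8900 * 2.0000 * 0.9588697806 * 0.6245235495 = -1.065929


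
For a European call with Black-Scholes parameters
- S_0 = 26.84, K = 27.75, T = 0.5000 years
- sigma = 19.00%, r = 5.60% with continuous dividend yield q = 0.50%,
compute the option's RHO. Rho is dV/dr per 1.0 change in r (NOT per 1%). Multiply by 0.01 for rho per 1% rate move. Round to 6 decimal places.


d1 = 0.0088014095; d2 = -0.1255488789
phi(d1) = 0.3989268287; exp(-qT) = 0.9975031224; exp(-rT) = 0.9723883668
N(d2) = 0.4500445157
Rho = K*T*exp(-rT)*N(d2) = 27.7500 * 0.5000 * 0.9723883668 * 0.4500445157 = 6.071950

Answer: Rho = 6.071950


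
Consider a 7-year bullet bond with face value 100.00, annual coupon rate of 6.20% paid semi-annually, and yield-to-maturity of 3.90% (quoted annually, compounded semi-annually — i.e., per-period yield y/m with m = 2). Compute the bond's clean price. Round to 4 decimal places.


Coupon per period c = face * coupon_rate / m = 3.100000
Periods per year m = 2; per-period yield y/m = 0.019500
Number of cashflows N = 14
Cashflows (t years, CF_t, discount factor 1/(1+y/m)^(m*t), PV):
  t = 0.5000: CF_t = 3.100000, DF = 0.980873, PV = 3.040706
  t = 1.0000: CF_t = 3.100000, DF = 0.962112, PV = 2.982547
  t = 1.5000: CF_t = 3.100000, DF = 0.943709, PV = 2.925499
  t = 2.0000: CF_t = 3.100000, DF = 0.925659, PV = 2.869543
  t = 2.5000: CF_t = 3.100000, DF = 0.907954, PV = 2.814657
  t = 3.0000: CF_t = 3.100000, DF = 0.890588, PV = 2.760821
  t = 3.5000: CF_t = 3.100000, DF = 0.873553, PV = 2.708015
  t = 4.0000: CF_t = 3.100000, DF = 0.856845, PV = 2.656219
  t = 4.5000: CF_t = 3.100000, DF = 0.840456, PV = 2.605413
  t = 5.0000: CF_t = 3.100000, DF = 0.824380, PV = 2.555579
  t = 5.5000: CF_t = 3.100000, DF = 0.808613, PV = 2.506699
  t = 6.0000: CF_t = 3.100000, DF = 0.793146, PV = 2.458753
  t = 6.5000: CF_t = 3.100000, DF = 0.777976, PV = 2.411725
  t = 7.0000: CF_t = 103.100000, DF = 0.763095, PV = 78.675125
Price P = sum_t PV_t = 113.971303

Answer: Price = 113.9713


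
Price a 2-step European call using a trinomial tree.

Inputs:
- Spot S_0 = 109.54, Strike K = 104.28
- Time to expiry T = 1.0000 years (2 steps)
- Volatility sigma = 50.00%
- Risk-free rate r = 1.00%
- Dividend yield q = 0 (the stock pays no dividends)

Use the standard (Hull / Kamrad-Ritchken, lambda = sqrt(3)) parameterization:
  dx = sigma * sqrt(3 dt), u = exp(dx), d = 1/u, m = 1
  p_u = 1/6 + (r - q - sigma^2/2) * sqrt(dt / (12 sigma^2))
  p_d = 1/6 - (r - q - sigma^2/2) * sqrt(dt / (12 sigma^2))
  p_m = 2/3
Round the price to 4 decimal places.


Answer: Price = V(0,0) = 21.8469

Derivation:
dt = T/N = 0.500000; dx = sigma*sqrt(3*dt) = 0.612372
u = exp(dx) = 1.844803; d = 1/u = 0.542063
p_u = 0.119718, p_m = 0.666667, p_d = 0.213615
Discount per step: exp(-r*dt) = 0.995012
Stock lattice S(k, j) with j the centered position index:
  k=0: S(0,+0) = 109.5400
  k=1: S(1,-1) = 59.3776; S(1,+0) = 109.5400; S(1,+1) = 202.0797
  k=2: S(2,-2) = 32.1864; S(2,-1) = 59.3776; S(2,+0) = 109.5400; S(2,+1) = 202.0797; S(2,+2) = 372.7972
Terminal payoffs V(N, j) = max(S_T - K, 0):
  V(2,-2) = 0.000000; V(2,-1) = 0.000000; V(2,+0) = 5.260000; V(2,+1) = 97.799708; V(2,+2) = 268.517229
Backward induction: V(k, j) = exp(-r*dt) * [p_u * V(k+1, j+1) + p_m * V(k+1, j) + p_d * V(k+1, j-1)]
  V(1,-1) = exp(-r*dt) * [p_u*5.260000 + p_m*0.000000 + p_d*0.000000] = 0.626577
  V(1,+0) = exp(-r*dt) * [p_u*97.799708 + p_m*5.260000 + p_d*0.000000] = 15.139178
  V(1,+1) = exp(-r*dt) * [p_u*268.517229 + p_m*97.799708 + p_d*5.260000] = 97.978677
  V(0,+0) = exp(-r*dt) * [p_u*97.978677 + p_m*15.139178 + p_d*0.626577] = 21.846946


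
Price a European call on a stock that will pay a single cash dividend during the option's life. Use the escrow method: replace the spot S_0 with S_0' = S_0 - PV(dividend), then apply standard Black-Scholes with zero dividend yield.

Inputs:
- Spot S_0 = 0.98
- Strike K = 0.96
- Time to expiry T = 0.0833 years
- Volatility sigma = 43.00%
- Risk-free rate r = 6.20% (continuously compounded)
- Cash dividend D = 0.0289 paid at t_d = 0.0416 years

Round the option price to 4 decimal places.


PV(D) = D * exp(-r * t_d) = 0.0289 * 0.99742412 = 0.02882556
S_0' = S_0 - PV(D) = 0.9800 - 0.02882556 = 0.95117444
d1 = (ln(S_0'/K) + (r + sigma^2/2)*T) / (sigma*sqrt(T)) = 0.02924832
d2 = d1 - sigma*sqrt(T) = -0.09485716
exp(-rT) = 0.99484871
N(d1) = 0.51166673; N(d2) = 0.46221414
C = S_0' * N(d1) - K * exp(-rT) * N(d2) = 0.95117444 * 0.51166673 - 0.9600 * 0.99484871 * 0.46221414 = 0.0452

Answer: Price = 0.0452


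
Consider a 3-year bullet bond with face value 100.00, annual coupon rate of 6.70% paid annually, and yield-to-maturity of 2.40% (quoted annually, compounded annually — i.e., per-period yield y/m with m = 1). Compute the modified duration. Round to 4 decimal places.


Answer: Modified duration = 2.7603

Derivation:
Coupon per period c = face * coupon_rate / m = 6.700000
Periods per year m = 1; per-period yield y/m = 0.024000
Number of cashflows N = 3
Cashflows (t years, CF_t, discount factor 1/(1+y/m)^(m*t), PV):
  t = 1.0000: CF_t = 6.700000, DF = 0.976562, PV = 6.542969
  t = 2.0000: CF_t = 6.700000, DF = 0.953674, PV = 6.389618
  t = 3.0000: CF_t = 106.700000, DF = 0.931323, PV = 99.372119
Price P = sum_t PV_t = 112.304705
First compute Macaulay numerator sum_t t * PV_t:
  t * PV_t at t = 1.0000: 6.542969
  t * PV_t at t = 2.0000: 12.779236
  t * PV_t at t = 3.0000: 298.116356
Macaulay duration D = 317.438561 / 112.304705 = 2.826583
Modified duration = D / (1 + y/m) = 2.826583 / (1 + 0.024000) = 2.760335


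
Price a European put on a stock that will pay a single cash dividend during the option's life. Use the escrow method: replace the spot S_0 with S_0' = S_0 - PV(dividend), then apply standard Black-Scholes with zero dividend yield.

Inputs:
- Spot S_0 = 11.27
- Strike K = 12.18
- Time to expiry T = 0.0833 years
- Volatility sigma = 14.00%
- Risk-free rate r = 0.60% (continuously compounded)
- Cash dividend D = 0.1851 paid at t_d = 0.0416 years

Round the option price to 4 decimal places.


PV(D) = D * exp(-r * t_d) = 0.1851 * 0.99975043 = 0.18505380
S_0' = S_0 - PV(D) = 11.2700 - 0.18505380 = 11.08494620
d1 = (ln(S_0'/K) + (r + sigma^2/2)*T) / (sigma*sqrt(T)) = -2.29891929
d2 = d1 - sigma*sqrt(T) = -2.33932572
exp(-rT) = 0.99950032
N(-d1) = 0.98924524; N(-d2) = 0.99034071
P = K * exp(-rT) * N(-d2) - S_0' * N(-d1) = 12.1800 * 0.99950032 * 0.99034071 - 11.08494620 * 0.98924524 = 1.0906

Answer: Price = 1.0906


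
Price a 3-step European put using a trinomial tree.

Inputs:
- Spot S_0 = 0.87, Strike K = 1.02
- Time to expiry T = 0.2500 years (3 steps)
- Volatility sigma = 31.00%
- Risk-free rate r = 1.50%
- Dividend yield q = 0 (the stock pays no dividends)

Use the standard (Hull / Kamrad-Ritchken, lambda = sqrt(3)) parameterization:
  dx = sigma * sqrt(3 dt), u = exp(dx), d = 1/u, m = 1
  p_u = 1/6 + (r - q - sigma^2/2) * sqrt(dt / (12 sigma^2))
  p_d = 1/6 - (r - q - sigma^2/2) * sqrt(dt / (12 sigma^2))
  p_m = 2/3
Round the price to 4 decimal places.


dt = T/N = 0.083333; dx = sigma*sqrt(3*dt) = 0.155000
u = exp(dx) = 1.167658; d = 1/u = 0.856415
p_u = 0.157782, p_m = 0.666667, p_d = 0.175551
Discount per step: exp(-r*dt) = 0.998751
Stock lattice S(k, j) with j the centered position index:
  k=0: S(0,+0) = 0.8700
  k=1: S(1,-1) = 0.7451; S(1,+0) = 0.8700; S(1,+1) = 1.0159
  k=2: S(2,-2) = 0.6381; S(2,-1) = 0.7451; S(2,+0) = 0.8700; S(2,+1) = 1.0159; S(2,+2) = 1.1862
  k=3: S(3,-3) = 0.5465; S(3,-2) = 0.6381; S(3,-1) = 0.7451; S(3,+0) = 0.8700; S(3,+1) = 1.0159; S(3,+2) = 1.1862; S(3,+3) = 1.3851
Terminal payoffs V(N, j) = max(K - S_T, 0):
  V(3,-3) = 0.473522; V(3,-2) = 0.381901; V(3,-1) = 0.274919; V(3,+0) = 0.150000; V(3,+1) = 0.004138; V(3,+2) = 0.000000; V(3,+3) = 0.000000
Backward induction: V(k, j) = exp(-r*dt) * [p_u * V(k+1, j+1) + p_m * V(k+1, j) + p_d * V(k+1, j-1)]
  V(2,-2) = exp(-r*dt) * [p_u*0.274919 + p_m*0.381901 + p_d*0.473522] = 0.380629
  V(2,-1) = exp(-r*dt) * [p_u*0.150000 + p_m*0.274919 + p_d*0.381901] = 0.273647
  V(2,+0) = exp(-r*dt) * [p_u*0.004138 + p_m*0.150000 + p_d*0.274919] = 0.148729
  V(2,+1) = exp(-r*dt) * [p_u*0.000000 + p_m*0.004138 + p_d*0.150000] = 0.029055
  V(2,+2) = exp(-r*dt) * [p_u*0.000000 + p_m*0.000000 + p_d*0.004138] = 0.000725
  V(1,-1) = exp(-r*dt) * [p_u*0.148729 + p_m*0.273647 + p_d*0.380629] = 0.272378
  V(1,+0) = exp(-r*dt) * [p_u*0.029055 + p_m*0.148729 + p_d*0.273647] = 0.151587
  V(1,+1) = exp(-r*dt) * [p_u*0.000725 + p_m*0.029055 + p_d*0.148729] = 0.045537
  V(0,+0) = exp(-r*dt) * [p_u*0.045537 + p_m*0.151587 + p_d*0.272378] = 0.155864

Answer: Price = V(0,0) = 0.1559


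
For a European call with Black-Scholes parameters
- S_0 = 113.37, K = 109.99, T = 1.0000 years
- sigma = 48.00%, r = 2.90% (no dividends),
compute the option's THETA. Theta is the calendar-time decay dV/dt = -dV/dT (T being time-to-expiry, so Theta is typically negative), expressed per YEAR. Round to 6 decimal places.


d1 = 0.3634736530; d2 = -0.1165263470
phi(d1) = 0.3734410637; exp(-qT) = 1.0000000000; exp(-rT) = 0.9714164645
Theta = -S*exp(-qT)*phi(d1)*sigma/(2*sqrt(T)) - r*K*exp(-rT)*N(d2) + q*S*exp(-qT)*N(d1)
N(d1) = 0.6418744546; N(d2) = 0.4536177032; sqrt(T) = 1.0000000000
Term 1 = -113.3700 * 1.0000000000 * 0.3734410637 * 0.4800 / (2 * 1.0000000000) = -10.1608832140
Term 2 = -0.0290 * 109.9900 * 0.9714164645 * 0.4536177032 = -1.4055511515
Term 3 = 0 (no dividend yield, q = 0)
Theta = -10.1608832140 + (-1.4055511515) + (0.0000000000) = -11.566434

Answer: Theta = -11.566434


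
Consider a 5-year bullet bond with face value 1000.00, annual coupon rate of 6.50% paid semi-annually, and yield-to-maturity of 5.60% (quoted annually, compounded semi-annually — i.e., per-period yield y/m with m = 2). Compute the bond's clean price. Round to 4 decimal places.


Coupon per period c = face * coupon_rate / m = 32.500000
Periods per year m = 2; per-period yield y/m = 0.028000
Number of cashflows N = 10
Cashflows (t years, CF_t, discount factor 1/(1+y/m)^(m*t), PV):
  t = 0.5000: CF_t = 32.500000, DF = 0.972763, PV = 31.614786
  t = 1.0000: CF_t = 32.500000, DF = 0.946267, PV = 30.753683
  t = 1.5000: CF_t = 32.500000, DF = 0.920493, PV = 29.916034
  t = 2.0000: CF_t = 32.500000, DF = 0.895422, PV = 29.101200
  t = 2.5000: CF_t = 32.500000, DF = 0.871033, PV = 28.308561
  t = 3.0000: CF_t = 32.500000, DF = 0.847308, PV = 27.537510
  t = 3.5000: CF_t = 32.500000, DF = 0.824230, PV = 26.787461
  t = 4.0000: CF_t = 32.500000, DF = 0.801780, PV = 26.057842
  t = 4.5000: CF_t = 32.500000, DF = 0.779941, PV = 25.348095
  t = 5.0000: CF_t = 1032.500000, DF = 0.758698, PV = 783.355530
Price P = sum_t PV_t = 1038.780703

Answer: Price = 1038.7807


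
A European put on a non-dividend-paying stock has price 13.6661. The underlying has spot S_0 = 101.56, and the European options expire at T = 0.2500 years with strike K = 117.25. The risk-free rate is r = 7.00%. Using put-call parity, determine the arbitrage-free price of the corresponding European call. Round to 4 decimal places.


Answer: Call price = 0.0101

Derivation:
Put-call parity: C - P = S_0 * exp(-qT) - K * exp(-rT).
S_0 * exp(-qT) = 101.5600 * 1.00000000 = 101.56000000
K * exp(-rT) = 117.2500 * 0.98265224 = 115.21597463
C = P + S*exp(-qT) - K*exp(-rT)
C = 13.6661 + 101.56000000 - 115.21597463 = 0.0101


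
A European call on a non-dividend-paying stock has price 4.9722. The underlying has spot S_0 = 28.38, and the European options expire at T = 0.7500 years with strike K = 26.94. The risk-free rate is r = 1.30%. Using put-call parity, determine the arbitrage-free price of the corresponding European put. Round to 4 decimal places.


Answer: Put price = 3.2708

Derivation:
Put-call parity: C - P = S_0 * exp(-qT) - K * exp(-rT).
S_0 * exp(-qT) = 28.3800 * 1.00000000 = 28.38000000
K * exp(-rT) = 26.9400 * 0.99029738 = 26.67861134
P = C - S*exp(-qT) + K*exp(-rT)
P = 4.9722 - 28.38000000 + 26.67861134 = 3.2708


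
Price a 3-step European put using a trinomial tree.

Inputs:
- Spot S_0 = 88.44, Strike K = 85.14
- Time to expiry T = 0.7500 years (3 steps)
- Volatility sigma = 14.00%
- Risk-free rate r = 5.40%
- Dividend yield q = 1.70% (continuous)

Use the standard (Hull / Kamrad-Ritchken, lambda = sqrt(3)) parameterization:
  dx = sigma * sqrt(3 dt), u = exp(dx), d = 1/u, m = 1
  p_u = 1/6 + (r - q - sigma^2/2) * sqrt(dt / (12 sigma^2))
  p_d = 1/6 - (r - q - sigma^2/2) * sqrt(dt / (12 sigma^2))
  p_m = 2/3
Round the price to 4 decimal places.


Answer: Price = V(0,0) = 1.9215

Derivation:
dt = T/N = 0.250000; dx = sigma*sqrt(3*dt) = 0.121244
u = exp(dx) = 1.128900; d = 1/u = 0.885818
p_u = 0.194709, p_m = 0.666667, p_d = 0.138624
Discount per step: exp(-r*dt) = 0.986591
Stock lattice S(k, j) with j the centered position index:
  k=0: S(0,+0) = 88.4400
  k=1: S(1,-1) = 78.3418; S(1,+0) = 88.4400; S(1,+1) = 99.8399
  k=2: S(2,-2) = 69.3966; S(2,-1) = 78.3418; S(2,+0) = 88.4400; S(2,+1) = 99.8399; S(2,+2) = 112.7092
  k=3: S(3,-3) = 61.4727; S(3,-2) = 69.3966; S(3,-1) = 78.3418; S(3,+0) = 88.4400; S(3,+1) = 99.8399; S(3,+2) = 112.7092; S(3,+3) = 127.2374
Terminal payoffs V(N, j) = max(K - S_T, 0):
  V(3,-3) = 23.667268; V(3,-2) = 15.743444; V(3,-1) = 6.798240; V(3,+0) = 0.000000; V(3,+1) = 0.000000; V(3,+2) = 0.000000; V(3,+3) = 0.000000
Backward induction: V(k, j) = exp(-r*dt) * [p_u * V(k+1, j+1) + p_m * V(k+1, j) + p_d * V(k+1, j-1)]
  V(2,-2) = exp(-r*dt) * [p_u*6.798240 + p_m*15.743444 + p_d*23.667268] = 14.897678
  V(2,-1) = exp(-r*dt) * [p_u*0.000000 + p_m*6.798240 + p_d*15.743444] = 6.624540
  V(2,+0) = exp(-r*dt) * [p_u*0.000000 + p_m*0.000000 + p_d*6.798240] = 0.929762
  V(2,+1) = exp(-r*dt) * [p_u*0.000000 + p_m*0.000000 + p_d*0.000000] = 0.000000
  V(2,+2) = exp(-r*dt) * [p_u*0.000000 + p_m*0.000000 + p_d*0.000000] = 0.000000
  V(1,-1) = exp(-r*dt) * [p_u*0.929762 + p_m*6.624540 + p_d*14.897678] = 6.573228
  V(1,+0) = exp(-r*dt) * [p_u*0.000000 + p_m*0.929762 + p_d*6.624540] = 1.517535
  V(1,+1) = exp(-r*dt) * [p_u*0.000000 + p_m*0.000000 + p_d*0.929762] = 0.127159
  V(0,+0) = exp(-r*dt) * [p_u*0.127159 + p_m*1.517535 + p_d*6.573228] = 1.921539


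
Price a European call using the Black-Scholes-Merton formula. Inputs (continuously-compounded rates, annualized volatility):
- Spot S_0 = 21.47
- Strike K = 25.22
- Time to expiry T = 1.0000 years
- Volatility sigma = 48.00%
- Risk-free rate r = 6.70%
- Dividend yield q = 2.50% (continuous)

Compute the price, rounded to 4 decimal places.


Answer: Price = 3.0261

Derivation:
d1 = (ln(S/K) + (r - q + 0.5*sigma^2) * T) / (sigma * sqrt(T)) = -0.00787650
d2 = d1 - sigma * sqrt(T) = -0.48787650
exp(-rT) = 0.93519520; exp(-qT) = 0.97530991
C = S_0 * exp(-qT) * N(d1) - K * exp(-rT) * N(d2)
N(d1) = 0.49685776; N(d2) = 0.31281866
C = 21.4700 * 0.97530991 * 0.49685776 - 25.2200 * 0.93519520 * 0.31281866 = 3.0261


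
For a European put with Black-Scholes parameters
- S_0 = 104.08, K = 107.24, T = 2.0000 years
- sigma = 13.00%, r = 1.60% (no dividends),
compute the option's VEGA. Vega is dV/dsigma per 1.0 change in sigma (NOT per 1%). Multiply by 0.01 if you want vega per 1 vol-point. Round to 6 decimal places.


Answer: Vega = 58.408416

Derivation:
d1 = 0.1032948159; d2 = -0.0805529472
phi(d1) = 0.3968196266; exp(-qT) = 1.0000000000; exp(-rT) = 0.9685065821
Vega = S * exp(-qT) * phi(d1) * sqrt(T) = 104.0800 * 1.0000000000 * 0.3968196266 * 1.4142135624 = 58.408416


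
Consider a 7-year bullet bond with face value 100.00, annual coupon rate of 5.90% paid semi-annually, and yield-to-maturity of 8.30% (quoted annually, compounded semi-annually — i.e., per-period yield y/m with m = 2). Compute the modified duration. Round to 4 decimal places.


Answer: Modified duration = 5.5087

Derivation:
Coupon per period c = face * coupon_rate / m = 2.950000
Periods per year m = 2; per-period yield y/m = 0.041500
Number of cashflows N = 14
Cashflows (t years, CF_t, discount factor 1/(1+y/m)^(m*t), PV):
  t = 0.5000: CF_t = 2.950000, DF = 0.960154, PV = 2.832453
  t = 1.0000: CF_t = 2.950000, DF = 0.921895, PV = 2.719590
  t = 1.5000: CF_t = 2.950000, DF = 0.885161, PV = 2.611224
  t = 2.0000: CF_t = 2.950000, DF = 0.849890, PV = 2.507177
  t = 2.5000: CF_t = 2.950000, DF = 0.816025, PV = 2.407275
  t = 3.0000: CF_t = 2.950000, DF = 0.783510, PV = 2.311353
  t = 3.5000: CF_t = 2.950000, DF = 0.752290, PV = 2.219254
  t = 4.0000: CF_t = 2.950000, DF = 0.722314, PV = 2.130825
  t = 4.5000: CF_t = 2.950000, DF = 0.693532, PV = 2.045920
  t = 5.0000: CF_t = 2.950000, DF = 0.665897, PV = 1.964397
  t = 5.5000: CF_t = 2.950000, DF = 0.639364, PV = 1.886123
  t = 6.0000: CF_t = 2.950000, DF = 0.613887, PV = 1.810968
  t = 6.5000: CF_t = 2.950000, DF = 0.589426, PV = 1.738807
  t = 7.0000: CF_t = 102.950000, DF = 0.565940, PV = 58.263492
Price P = sum_t PV_t = 87.448859
First compute Macaulay numerator sum_t t * PV_t:
  t * PV_t at t = 0.5000: 1.416227
  t * PV_t at t = 1.0000: 2.719590
  t * PV_t at t = 1.5000: 3.916837
  t * PV_t at t = 2.0000: 5.014353
  t * PV_t at t = 2.5000: 6.018187
  t * PV_t at t = 3.0000: 6.934060
  t * PV_t at t = 3.5000: 7.767391
  t * PV_t at t = 4.0000: 8.523301
  t * PV_t at t = 4.5000: 9.206638
  t * PV_t at t = 5.0000: 9.821985
  t * PV_t at t = 5.5000: 10.373676
  t * PV_t at t = 6.0000: 10.865807
  t * PV_t at t = 6.5000: 11.302247
  t * PV_t at t = 7.0000: 407.844445
Macaulay duration D = 501.724743 / 87.448859 = 5.737350
Modified duration = D / (1 + y/m) = 5.737350 / (1 + 0.041500) = 5.508738


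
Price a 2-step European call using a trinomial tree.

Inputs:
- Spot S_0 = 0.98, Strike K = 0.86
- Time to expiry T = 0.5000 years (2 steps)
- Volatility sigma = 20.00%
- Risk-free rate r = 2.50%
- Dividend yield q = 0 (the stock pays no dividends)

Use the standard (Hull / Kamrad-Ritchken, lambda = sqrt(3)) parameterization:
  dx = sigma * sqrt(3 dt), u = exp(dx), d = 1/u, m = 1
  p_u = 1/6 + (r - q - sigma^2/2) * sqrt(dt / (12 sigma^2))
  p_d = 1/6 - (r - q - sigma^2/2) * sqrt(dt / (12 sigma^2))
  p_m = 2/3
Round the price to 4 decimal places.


Answer: Price = V(0,0) = 0.1428

Derivation:
dt = T/N = 0.250000; dx = sigma*sqrt(3*dt) = 0.173205
u = exp(dx) = 1.189110; d = 1/u = 0.840965
p_u = 0.170275, p_m = 0.666667, p_d = 0.163058
Discount per step: exp(-r*dt) = 0.993769
Stock lattice S(k, j) with j the centered position index:
  k=0: S(0,+0) = 0.9800
  k=1: S(1,-1) = 0.8241; S(1,+0) = 0.9800; S(1,+1) = 1.1653
  k=2: S(2,-2) = 0.6931; S(2,-1) = 0.8241; S(2,+0) = 0.9800; S(2,+1) = 1.1653; S(2,+2) = 1.3857
Terminal payoffs V(N, j) = max(S_T - K, 0):
  V(2,-2) = 0.000000; V(2,-1) = 0.000000; V(2,+0) = 0.120000; V(2,+1) = 0.305328; V(2,+2) = 0.525703
Backward induction: V(k, j) = exp(-r*dt) * [p_u * V(k+1, j+1) + p_m * V(k+1, j) + p_d * V(k+1, j-1)]
  V(1,-1) = exp(-r*dt) * [p_u*0.120000 + p_m*0.000000 + p_d*0.000000] = 0.020306
  V(1,+0) = exp(-r*dt) * [p_u*0.305328 + p_m*0.120000 + p_d*0.000000] = 0.131167
  V(1,+1) = exp(-r*dt) * [p_u*0.525703 + p_m*0.305328 + p_d*0.120000] = 0.310685
  V(0,+0) = exp(-r*dt) * [p_u*0.310685 + p_m*0.131167 + p_d*0.020306] = 0.142763


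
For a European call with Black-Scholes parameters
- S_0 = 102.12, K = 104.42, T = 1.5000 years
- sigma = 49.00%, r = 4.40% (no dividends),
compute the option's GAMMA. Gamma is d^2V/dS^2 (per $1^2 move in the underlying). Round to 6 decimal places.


Answer: Gamma = 0.006072

Derivation:
d1 = 0.3729262558; d2 = -0.2271987312
phi(d1) = 0.3721435808; exp(-qT) = 1.0000000000; exp(-rT) = 0.9361308643
Gamma = exp(-qT) * phi(d1) / (S * sigma * sqrt(T)) = 1.0000000000 * 0.3721435808 / (102.1200 * 0.4900 * 1.2247448714) = 0.006072


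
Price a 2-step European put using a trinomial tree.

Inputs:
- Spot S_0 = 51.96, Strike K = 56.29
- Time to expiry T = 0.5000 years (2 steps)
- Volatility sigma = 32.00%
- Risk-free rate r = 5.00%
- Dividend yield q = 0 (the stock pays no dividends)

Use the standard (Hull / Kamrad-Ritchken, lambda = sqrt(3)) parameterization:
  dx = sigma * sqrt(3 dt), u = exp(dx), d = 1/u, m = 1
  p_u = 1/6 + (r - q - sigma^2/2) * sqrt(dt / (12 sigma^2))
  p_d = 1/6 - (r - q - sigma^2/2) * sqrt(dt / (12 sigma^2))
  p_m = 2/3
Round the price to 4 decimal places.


Answer: Price = V(0,0) = 6.5086

Derivation:
dt = T/N = 0.250000; dx = sigma*sqrt(3*dt) = 0.277128
u = exp(dx) = 1.319335; d = 1/u = 0.757957
p_u = 0.166125, p_m = 0.666667, p_d = 0.167208
Discount per step: exp(-r*dt) = 0.987578
Stock lattice S(k, j) with j the centered position index:
  k=0: S(0,+0) = 51.9600
  k=1: S(1,-1) = 39.3835; S(1,+0) = 51.9600; S(1,+1) = 68.5527
  k=2: S(2,-2) = 29.8510; S(2,-1) = 39.3835; S(2,+0) = 51.9600; S(2,+1) = 68.5527; S(2,+2) = 90.4440
Terminal payoffs V(N, j) = max(K - S_T, 0):
  V(2,-2) = 26.439012; V(2,-1) = 16.906535; V(2,+0) = 4.330000; V(2,+1) = 0.000000; V(2,+2) = 0.000000
Backward induction: V(k, j) = exp(-r*dt) * [p_u * V(k+1, j+1) + p_m * V(k+1, j) + p_d * V(k+1, j-1)]
  V(1,-1) = exp(-r*dt) * [p_u*4.330000 + p_m*16.906535 + p_d*26.439012] = 16.207296
  V(1,+0) = exp(-r*dt) * [p_u*0.000000 + p_m*4.330000 + p_d*16.906535] = 5.642598
  V(1,+1) = exp(-r*dt) * [p_u*0.000000 + p_m*0.000000 + p_d*4.330000] = 0.715017
  V(0,+0) = exp(-r*dt) * [p_u*0.715017 + p_m*5.642598 + p_d*16.207296] = 6.508635


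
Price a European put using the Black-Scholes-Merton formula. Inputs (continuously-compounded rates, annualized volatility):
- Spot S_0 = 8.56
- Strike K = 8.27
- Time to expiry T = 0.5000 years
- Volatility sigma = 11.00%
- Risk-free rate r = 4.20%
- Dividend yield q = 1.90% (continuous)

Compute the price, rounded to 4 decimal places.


Answer: Price = 0.1103

Derivation:
d1 = (ln(S/K) + (r - q + 0.5*sigma^2) * T) / (sigma * sqrt(T)) = 0.62984805
d2 = d1 - sigma * sqrt(T) = 0.55206631
exp(-rT) = 0.97921896; exp(-qT) = 0.99054498
P = K * exp(-rT) * N(-d2) - S_0 * exp(-qT) * N(-d1)
N(-d1) = 0.26439700; N(-d2) = 0.29045146
P = 8.2700 * 0.97921896 * 0.29045146 - 8.5600 * 0.99054498 * 0.26439700 = 0.1103


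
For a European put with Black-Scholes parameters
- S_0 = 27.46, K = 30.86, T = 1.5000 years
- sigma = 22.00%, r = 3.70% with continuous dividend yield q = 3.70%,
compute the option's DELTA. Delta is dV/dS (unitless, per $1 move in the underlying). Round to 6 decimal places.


d1 = -0.2985053848; d2 = -0.5679492565
phi(d1) = 0.3815584360; exp(-qT) = 0.9460120237; exp(-rT) = 0.9460120237
N(-d1) = 0.6173412665
Delta = -exp(-qT) * N(-d1) = -0.9460120237 * 0.6173412665 = -0.584012

Answer: Delta = -0.584012


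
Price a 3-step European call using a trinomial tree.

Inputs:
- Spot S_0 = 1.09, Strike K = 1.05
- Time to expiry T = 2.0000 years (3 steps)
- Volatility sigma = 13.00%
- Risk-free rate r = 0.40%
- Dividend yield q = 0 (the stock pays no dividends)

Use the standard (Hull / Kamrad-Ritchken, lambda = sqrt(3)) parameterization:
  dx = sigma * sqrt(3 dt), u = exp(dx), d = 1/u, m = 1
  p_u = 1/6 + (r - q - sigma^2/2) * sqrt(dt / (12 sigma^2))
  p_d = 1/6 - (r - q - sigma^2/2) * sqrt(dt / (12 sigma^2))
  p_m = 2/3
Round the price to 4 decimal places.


Answer: Price = V(0,0) = 0.1036

Derivation:
dt = T/N = 0.666667; dx = sigma*sqrt(3*dt) = 0.183848
u = exp(dx) = 1.201833; d = 1/u = 0.832062
p_u = 0.158598, p_m = 0.666667, p_d = 0.174735
Discount per step: exp(-r*dt) = 0.997337
Stock lattice S(k, j) with j the centered position index:
  k=0: S(0,+0) = 1.0900
  k=1: S(1,-1) = 0.9069; S(1,+0) = 1.0900; S(1,+1) = 1.3100
  k=2: S(2,-2) = 0.7546; S(2,-1) = 0.9069; S(2,+0) = 1.0900; S(2,+1) = 1.3100; S(2,+2) = 1.5744
  k=3: S(3,-3) = 0.6279; S(3,-2) = 0.7546; S(3,-1) = 0.9069; S(3,+0) = 1.0900; S(3,+1) = 1.3100; S(3,+2) = 1.5744; S(3,+3) = 1.8922
Terminal payoffs V(N, j) = max(S_T - K, 0):
  V(3,-3) = 0.000000; V(3,-2) = 0.000000; V(3,-1) = 0.000000; V(3,+0) = 0.040000; V(3,+1) = 0.259998; V(3,+2) = 0.524398; V(3,+3) = 0.842164
Backward induction: V(k, j) = exp(-r*dt) * [p_u * V(k+1, j+1) + p_m * V(k+1, j) + p_d * V(k+1, j-1)]
  V(2,-2) = exp(-r*dt) * [p_u*0.000000 + p_m*0.000000 + p_d*0.000000] = 0.000000
  V(2,-1) = exp(-r*dt) * [p_u*0.040000 + p_m*0.000000 + p_d*0.000000] = 0.006327
  V(2,+0) = exp(-r*dt) * [p_u*0.259998 + p_m*0.040000 + p_d*0.000000] = 0.067721
  V(2,+1) = exp(-r*dt) * [p_u*0.524398 + p_m*0.259998 + p_d*0.040000] = 0.262788
  V(2,+2) = exp(-r*dt) * [p_u*0.842164 + p_m*0.524398 + p_d*0.259998] = 0.527188
  V(1,-1) = exp(-r*dt) * [p_u*0.067721 + p_m*0.006327 + p_d*0.000000] = 0.014919
  V(1,+0) = exp(-r*dt) * [p_u*0.262788 + p_m*0.067721 + p_d*0.006327] = 0.087697
  V(1,+1) = exp(-r*dt) * [p_u*0.527188 + p_m*0.262788 + p_d*0.067721] = 0.269916
  V(0,+0) = exp(-r*dt) * [p_u*0.269916 + p_m*0.087697 + p_d*0.014919] = 0.103603


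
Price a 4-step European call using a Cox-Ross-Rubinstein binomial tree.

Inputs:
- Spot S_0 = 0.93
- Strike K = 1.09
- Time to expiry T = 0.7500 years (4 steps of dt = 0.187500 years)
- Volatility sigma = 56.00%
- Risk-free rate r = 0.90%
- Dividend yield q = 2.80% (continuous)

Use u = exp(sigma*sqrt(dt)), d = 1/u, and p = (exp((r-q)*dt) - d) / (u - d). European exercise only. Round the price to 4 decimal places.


dt = T/N = 0.187500
u = exp(sigma*sqrt(dt)) = 1.274415; d = 1/u = 0.784674
p = (exp((r-q)*dt) - d) / (u - d) = 0.432412
Discount per step: exp(-r*dt) = 0.998314
Stock lattice S(k, i) with i counting down-moves:
  k=0: S(0,0) = 0.9300
  k=1: S(1,0) = 1.1852; S(1,1) = 0.7297
  k=2: S(2,0) = 1.5104; S(2,1) = 0.9300; S(2,2) = 0.5726
  k=3: S(3,0) = 1.9249; S(3,1) = 1.1852; S(3,2) = 0.7297; S(3,3) = 0.4493
  k=4: S(4,0) = 2.4532; S(4,1) = 1.5104; S(4,2) = 0.9300; S(4,3) = 0.5726; S(4,4) = 0.3526
Terminal payoffs V(N, i) = max(S_T - K, 0):
  V(4,0) = 1.363162; V(4,1) = 0.420444; V(4,2) = 0.000000; V(4,3) = 0.000000; V(4,4) = 0.000000
Backward induction: V(k, i) = exp(-r*dt) * [p * V(k+1, i) + (1-p) * V(k+1, i+1)].
  V(3,0) = exp(-r*dt) * [p*1.363162 + (1-p)*0.420444] = 0.826690
  V(3,1) = exp(-r*dt) * [p*0.420444 + (1-p)*0.000000] = 0.181499
  V(3,2) = exp(-r*dt) * [p*0.000000 + (1-p)*0.000000] = 0.000000
  V(3,3) = exp(-r*dt) * [p*0.000000 + (1-p)*0.000000] = 0.000000
  V(2,0) = exp(-r*dt) * [p*0.826690 + (1-p)*0.181499] = 0.459711
  V(2,1) = exp(-r*dt) * [p*0.181499 + (1-p)*0.000000] = 0.078350
  V(2,2) = exp(-r*dt) * [p*0.000000 + (1-p)*0.000000] = 0.000000
  V(1,0) = exp(-r*dt) * [p*0.459711 + (1-p)*0.078350] = 0.242845
  V(1,1) = exp(-r*dt) * [p*0.078350 + (1-p)*0.000000] = 0.033822
  V(0,0) = exp(-r*dt) * [p*0.242845 + (1-p)*0.033822] = 0.123997

Answer: Price = V(0,0) = 0.1240


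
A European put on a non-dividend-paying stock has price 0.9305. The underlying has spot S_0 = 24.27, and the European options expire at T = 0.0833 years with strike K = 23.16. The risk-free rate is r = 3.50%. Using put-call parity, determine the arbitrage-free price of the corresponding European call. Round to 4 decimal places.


Answer: Call price = 2.1079

Derivation:
Put-call parity: C - P = S_0 * exp(-qT) - K * exp(-rT).
S_0 * exp(-qT) = 24.2700 * 1.00000000 = 24.27000000
K * exp(-rT) = 23.1600 * 0.99708875 = 23.09257536
C = P + S*exp(-qT) - K*exp(-rT)
C = 0.9305 + 24.27000000 - 23.09257536 = 2.1079


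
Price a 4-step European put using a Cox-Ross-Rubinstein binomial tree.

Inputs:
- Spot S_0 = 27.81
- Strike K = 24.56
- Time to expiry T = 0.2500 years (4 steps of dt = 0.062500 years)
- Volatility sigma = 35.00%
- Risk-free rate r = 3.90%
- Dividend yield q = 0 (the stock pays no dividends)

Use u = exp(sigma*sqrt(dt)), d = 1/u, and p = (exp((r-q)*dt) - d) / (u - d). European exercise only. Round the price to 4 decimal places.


dt = T/N = 0.062500
u = exp(sigma*sqrt(dt)) = 1.091442; d = 1/u = 0.916219
p = (exp((r-q)*dt) - d) / (u - d) = 0.492067
Discount per step: exp(-r*dt) = 0.997565
Stock lattice S(k, i) with i counting down-moves:
  k=0: S(0,0) = 27.8100
  k=1: S(1,0) = 30.3530; S(1,1) = 25.4800
  k=2: S(2,0) = 33.1286; S(2,1) = 27.8100; S(2,2) = 23.3453
  k=3: S(3,0) = 36.1579; S(3,1) = 30.3530; S(3,2) = 25.4800; S(3,3) = 21.3894
  k=4: S(4,0) = 39.4643; S(4,1) = 33.1286; S(4,2) = 27.8100; S(4,3) = 23.3453; S(4,4) = 19.5974
Terminal payoffs V(N, i) = max(K - S_T, 0):
  V(4,0) = 0.000000; V(4,1) = 0.000000; V(4,2) = 0.000000; V(4,3) = 1.214700; V(4,4) = 4.962624
Backward induction: V(k, i) = exp(-r*dt) * [p * V(k+1, i) + (1-p) * V(k+1, i+1)].
  V(3,0) = exp(-r*dt) * [p*0.000000 + (1-p)*0.000000] = 0.000000
  V(3,1) = exp(-r*dt) * [p*0.000000 + (1-p)*0.000000] = 0.000000
  V(3,2) = exp(-r*dt) * [p*0.000000 + (1-p)*1.214700] = 0.615485
  V(3,3) = exp(-r*dt) * [p*1.214700 + (1-p)*4.962624] = 3.110804
  V(2,0) = exp(-r*dt) * [p*0.000000 + (1-p)*0.000000] = 0.000000
  V(2,1) = exp(-r*dt) * [p*0.000000 + (1-p)*0.615485] = 0.311864
  V(2,2) = exp(-r*dt) * [p*0.615485 + (1-p)*3.110804] = 1.878356
  V(1,0) = exp(-r*dt) * [p*0.000000 + (1-p)*0.311864] = 0.158020
  V(1,1) = exp(-r*dt) * [p*0.311864 + (1-p)*1.878356] = 1.104841
  V(0,0) = exp(-r*dt) * [p*0.158020 + (1-p)*1.104841] = 0.637387

Answer: Price = V(0,0) = 0.6374


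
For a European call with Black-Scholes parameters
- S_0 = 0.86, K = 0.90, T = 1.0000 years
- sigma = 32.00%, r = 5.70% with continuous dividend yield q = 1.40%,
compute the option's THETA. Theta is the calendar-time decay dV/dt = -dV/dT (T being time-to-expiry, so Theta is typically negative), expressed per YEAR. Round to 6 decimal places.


Answer: Theta = -0.067854

Derivation:
d1 = 0.1523050810; d2 = -0.1676949190
phi(d1) = 0.3943419108; exp(-qT) = 0.9860975443; exp(-rT) = 0.9445940694
Theta = -S*exp(-qT)*phi(d1)*sigma/(2*sqrt(T)) - r*K*exp(-rT)*N(d2) + q*S*exp(-qT)*N(d1)
N(d1) = 0.5605268412; N(d2) = 0.4334116468; sqrt(T) = 1.0000000000
Term 1 = -0.8600 * 0.9860975443 * 0.3943419108 * 0.3200 / (2 * 1.0000000000) = -0.0535070796
Term 2 = -0.0570 * 0.9000 * 0.9445940694 * 0.4334116468 = -0.0210021211
Term 3 = 0.0140 * 0.8600 * 0.9860975443 * 0.5605268412 = 0.0066549191
Theta = -0.0535070796 + (-0.0210021211) + (0.0066549191) = -0.067854


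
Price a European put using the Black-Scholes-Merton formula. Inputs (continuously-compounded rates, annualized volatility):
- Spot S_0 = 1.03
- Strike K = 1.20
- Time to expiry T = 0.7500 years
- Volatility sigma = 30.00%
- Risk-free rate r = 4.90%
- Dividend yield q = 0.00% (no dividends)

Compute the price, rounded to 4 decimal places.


d1 = (ln(S/K) + (r - q + 0.5*sigma^2) * T) / (sigma * sqrt(T)) = -0.31662949
d2 = d1 - sigma * sqrt(T) = -0.57643711
exp(-rT) = 0.96391708; exp(-qT) = 1.00000000
P = K * exp(-rT) * N(-d2) - S_0 * exp(-qT) * N(-d1)
N(-d1) = 0.62423762; N(-d2) = 0.71784012
P = 1.2000 * 0.96391708 * 0.71784012 - 1.0300 * 1.00000000 * 0.62423762 = 0.1874

Answer: Price = 0.1874


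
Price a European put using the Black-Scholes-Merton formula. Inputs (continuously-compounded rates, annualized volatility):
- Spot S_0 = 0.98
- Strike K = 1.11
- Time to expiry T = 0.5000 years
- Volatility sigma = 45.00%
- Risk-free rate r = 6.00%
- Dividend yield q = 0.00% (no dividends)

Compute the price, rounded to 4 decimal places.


d1 = (ln(S/K) + (r - q + 0.5*sigma^2) * T) / (sigma * sqrt(T)) = -0.13808294
d2 = d1 - sigma * sqrt(T) = -0.45628099
exp(-rT) = 0.97044553; exp(-qT) = 1.00000000
P = K * exp(-rT) * N(-d2) - S_0 * exp(-qT) * N(-d1)
N(-d1) = 0.55491257; N(-d2) = 0.67590603
P = 1.1100 * 0.97044553 * 0.67590603 - 0.9800 * 1.00000000 * 0.55491257 = 0.1843

Answer: Price = 0.1843


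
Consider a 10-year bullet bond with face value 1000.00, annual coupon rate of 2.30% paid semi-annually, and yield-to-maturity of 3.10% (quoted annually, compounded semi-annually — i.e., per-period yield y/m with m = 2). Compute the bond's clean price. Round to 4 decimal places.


Answer: Price = 931.6627

Derivation:
Coupon per period c = face * coupon_rate / m = 11.500000
Periods per year m = 2; per-period yield y/m = 0.015500
Number of cashflows N = 20
Cashflows (t years, CF_t, discount factor 1/(1+y/m)^(m*t), PV):
  t = 0.5000: CF_t = 11.500000, DF = 0.984737, PV = 11.324471
  t = 1.0000: CF_t = 11.500000, DF = 0.969706, PV = 11.151621
  t = 1.5000: CF_t = 11.500000, DF = 0.954905, PV = 10.981409
  t = 2.0000: CF_t = 11.500000, DF = 0.940330, PV = 10.813795
  t = 2.5000: CF_t = 11.500000, DF = 0.925977, PV = 10.648739
  t = 3.0000: CF_t = 11.500000, DF = 0.911844, PV = 10.486203
  t = 3.5000: CF_t = 11.500000, DF = 0.897926, PV = 10.326148
  t = 4.0000: CF_t = 11.500000, DF = 0.884220, PV = 10.168536
  t = 4.5000: CF_t = 11.500000, DF = 0.870724, PV = 10.013329
  t = 5.0000: CF_t = 11.500000, DF = 0.857434, PV = 9.860491
  t = 5.5000: CF_t = 11.500000, DF = 0.844347, PV = 9.709987
  t = 6.0000: CF_t = 11.500000, DF = 0.831459, PV = 9.561779
  t = 6.5000: CF_t = 11.500000, DF = 0.818768, PV = 9.415834
  t = 7.0000: CF_t = 11.500000, DF = 0.806271, PV = 9.272116
  t = 7.5000: CF_t = 11.500000, DF = 0.793964, PV = 9.130592
  t = 8.0000: CF_t = 11.500000, DF = 0.781846, PV = 8.991228
  t = 8.5000: CF_t = 11.500000, DF = 0.769912, PV = 8.853991
  t = 9.0000: CF_t = 11.500000, DF = 0.758161, PV = 8.718849
  t = 9.5000: CF_t = 11.500000, DF = 0.746589, PV = 8.585769
  t = 10.0000: CF_t = 1011.500000, DF = 0.735193, PV = 743.647860
Price P = sum_t PV_t = 931.662745


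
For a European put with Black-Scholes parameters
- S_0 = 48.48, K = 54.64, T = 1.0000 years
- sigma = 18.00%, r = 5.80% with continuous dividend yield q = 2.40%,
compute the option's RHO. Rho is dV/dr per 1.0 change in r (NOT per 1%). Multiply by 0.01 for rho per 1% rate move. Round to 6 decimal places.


d1 = -0.3856381861; d2 = -0.5656381861
phi(d1) = 0.3703536428; exp(-qT) = 0.9762857098; exp(-rT) = 0.9436499474
N(-d2) = 0.7141801182
Rho = -K*T*exp(-rT)*N(-d2) = -54.6400 * 1.0000 * 0.9436499474 * 0.7141801182 = -36.823865

Answer: Rho = -36.823865


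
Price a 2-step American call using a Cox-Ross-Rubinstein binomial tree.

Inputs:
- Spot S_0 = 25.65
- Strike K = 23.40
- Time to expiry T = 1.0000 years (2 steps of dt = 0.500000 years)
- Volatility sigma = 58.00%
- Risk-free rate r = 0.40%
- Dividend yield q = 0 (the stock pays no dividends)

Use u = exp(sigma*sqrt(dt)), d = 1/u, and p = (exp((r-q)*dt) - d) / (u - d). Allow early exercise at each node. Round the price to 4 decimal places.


dt = T/N = 0.500000
u = exp(sigma*sqrt(dt)) = 1.507002; d = 1/u = 0.663569
p = (exp((r-q)*dt) - d) / (u - d) = 0.401257
Discount per step: exp(-r*dt) = 0.998002
Stock lattice S(k, i) with i counting down-moves:
  k=0: S(0,0) = 25.6500
  k=1: S(1,0) = 38.6546; S(1,1) = 17.0206
  k=2: S(2,0) = 58.2525; S(2,1) = 25.6500; S(2,2) = 11.2943
Terminal payoffs V(N, i) = max(S_T - K, 0):
  V(2,0) = 34.852525; V(2,1) = 2.250000; V(2,2) = 0.000000
Backward induction: V(k, i) = exp(-r*dt) * [p * V(k+1, i) + (1-p) * V(k+1, i+1)]; then take max(V_cont, immediate exercise) for American.
  V(1,0) = exp(-r*dt) * [p*34.852525 + (1-p)*2.250000] = 15.301342; exercise = 15.254589; V(1,0) = max -> 15.301342
  V(1,1) = exp(-r*dt) * [p*2.250000 + (1-p)*0.000000] = 0.901023; exercise = 0.000000; V(1,1) = max -> 0.901023
  V(0,0) = exp(-r*dt) * [p*15.301342 + (1-p)*0.901023] = 6.665900; exercise = 2.250000; V(0,0) = max -> 6.665900

Answer: Price = V(0,0) = 6.6659
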